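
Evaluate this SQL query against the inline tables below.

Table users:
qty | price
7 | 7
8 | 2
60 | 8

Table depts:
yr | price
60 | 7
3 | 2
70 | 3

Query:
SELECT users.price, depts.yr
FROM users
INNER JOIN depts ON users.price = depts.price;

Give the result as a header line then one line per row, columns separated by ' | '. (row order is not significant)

After JOIN depts (2 rows):
users.qty | users.price | depts.yr | depts.price
7 | 7 | 60 | 7
8 | 2 | 3 | 2
After SELECT (2 rows):
users.price | depts.yr
7 | 60
2 | 3

== RESULT ==
users.price | depts.yr
7 | 60
2 | 3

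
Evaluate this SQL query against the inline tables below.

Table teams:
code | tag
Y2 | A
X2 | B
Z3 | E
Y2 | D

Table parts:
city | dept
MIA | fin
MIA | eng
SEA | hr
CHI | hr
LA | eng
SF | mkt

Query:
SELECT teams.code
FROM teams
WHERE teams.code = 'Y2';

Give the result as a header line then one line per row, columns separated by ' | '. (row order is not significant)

== RESULT ==
teams.code
Y2
Y2

Derivation:
After WHERE (2 rows):
teams.code | teams.tag
Y2 | A
Y2 | D
After SELECT (2 rows):
teams.code
Y2
Y2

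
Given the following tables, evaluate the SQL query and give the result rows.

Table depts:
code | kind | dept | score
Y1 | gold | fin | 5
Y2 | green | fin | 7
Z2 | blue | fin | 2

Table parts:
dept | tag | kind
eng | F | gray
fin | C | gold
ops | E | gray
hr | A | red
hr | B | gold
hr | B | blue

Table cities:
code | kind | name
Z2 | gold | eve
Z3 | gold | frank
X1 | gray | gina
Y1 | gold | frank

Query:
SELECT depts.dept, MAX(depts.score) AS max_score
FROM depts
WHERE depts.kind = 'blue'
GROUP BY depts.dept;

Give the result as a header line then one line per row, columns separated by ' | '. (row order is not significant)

After WHERE (1 rows):
depts.code | depts.kind | depts.dept | depts.score
Z2 | blue | fin | 2
After GROUP BY (1 rows):
depts.dept | max_score
fin | 2

== RESULT ==
depts.dept | max_score
fin | 2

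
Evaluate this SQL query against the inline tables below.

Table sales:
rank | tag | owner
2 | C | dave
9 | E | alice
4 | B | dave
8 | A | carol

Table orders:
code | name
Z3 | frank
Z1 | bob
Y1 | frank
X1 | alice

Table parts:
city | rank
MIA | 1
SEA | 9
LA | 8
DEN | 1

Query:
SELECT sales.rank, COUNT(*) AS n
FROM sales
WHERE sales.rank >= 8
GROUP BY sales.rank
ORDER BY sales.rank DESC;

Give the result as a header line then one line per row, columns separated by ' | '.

== RESULT ==
sales.rank | n
9 | 1
8 | 1

Derivation:
After WHERE (2 rows):
sales.rank | sales.tag | sales.owner
9 | E | alice
8 | A | carol
After GROUP BY (2 rows):
sales.rank | n
9 | 1
8 | 1
After ORDER BY (2 rows):
sales.rank | n
9 | 1
8 | 1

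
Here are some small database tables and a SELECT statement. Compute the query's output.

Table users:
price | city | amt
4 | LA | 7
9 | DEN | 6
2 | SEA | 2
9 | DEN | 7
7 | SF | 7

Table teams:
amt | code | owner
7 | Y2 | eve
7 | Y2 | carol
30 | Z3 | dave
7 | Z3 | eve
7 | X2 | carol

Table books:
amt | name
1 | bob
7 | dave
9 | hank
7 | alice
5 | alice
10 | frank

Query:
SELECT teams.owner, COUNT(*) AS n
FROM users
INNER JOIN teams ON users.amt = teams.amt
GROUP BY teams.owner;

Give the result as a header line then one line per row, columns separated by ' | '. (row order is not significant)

== RESULT ==
teams.owner | n
eve | 6
carol | 6

Derivation:
After JOIN teams (12 rows):
users.price | users.city | users.amt | teams.amt | teams.code | teams.owner
4 | LA | 7 | 7 | Y2 | eve
4 | LA | 7 | 7 | Y2 | carol
4 | LA | 7 | 7 | Z3 | eve
4 | LA | 7 | 7 | X2 | carol
9 | DEN | 7 | 7 | Y2 | eve
9 | DEN | 7 | 7 | Y2 | carol
9 | DEN | 7 | 7 | Z3 | eve
9 | DEN | 7 | 7 | X2 | carol
7 | SF | 7 | 7 | Y2 | eve
7 | SF | 7 | 7 | Y2 | carol
7 | SF | 7 | 7 | Z3 | eve
7 | SF | 7 | 7 | X2 | carol
After GROUP BY (2 rows):
teams.owner | n
eve | 6
carol | 6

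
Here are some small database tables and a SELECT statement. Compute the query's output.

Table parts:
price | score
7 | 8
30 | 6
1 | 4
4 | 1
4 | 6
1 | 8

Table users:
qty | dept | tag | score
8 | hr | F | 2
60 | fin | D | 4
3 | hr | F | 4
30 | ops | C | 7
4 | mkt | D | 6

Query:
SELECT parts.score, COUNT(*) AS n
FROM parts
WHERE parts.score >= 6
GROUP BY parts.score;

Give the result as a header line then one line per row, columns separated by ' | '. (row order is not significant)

After WHERE (4 rows):
parts.price | parts.score
7 | 8
30 | 6
4 | 6
1 | 8
After GROUP BY (2 rows):
parts.score | n
8 | 2
6 | 2

== RESULT ==
parts.score | n
8 | 2
6 | 2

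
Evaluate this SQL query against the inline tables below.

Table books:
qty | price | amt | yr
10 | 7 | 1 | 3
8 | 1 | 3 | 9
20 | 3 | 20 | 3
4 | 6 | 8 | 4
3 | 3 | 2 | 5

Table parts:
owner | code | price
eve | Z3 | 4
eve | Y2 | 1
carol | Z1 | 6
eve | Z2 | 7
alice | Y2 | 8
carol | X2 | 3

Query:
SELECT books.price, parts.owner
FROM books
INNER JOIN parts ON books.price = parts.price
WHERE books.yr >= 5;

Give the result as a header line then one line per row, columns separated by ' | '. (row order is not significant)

== RESULT ==
books.price | parts.owner
1 | eve
3 | carol

Derivation:
After JOIN parts (5 rows):
books.qty | books.price | books.amt | books.yr | parts.owner | parts.code | parts.price
10 | 7 | 1 | 3 | eve | Z2 | 7
8 | 1 | 3 | 9 | eve | Y2 | 1
20 | 3 | 20 | 3 | carol | X2 | 3
4 | 6 | 8 | 4 | carol | Z1 | 6
3 | 3 | 2 | 5 | carol | X2 | 3
After WHERE (2 rows):
books.qty | books.price | books.amt | books.yr | parts.owner | parts.code | parts.price
8 | 1 | 3 | 9 | eve | Y2 | 1
3 | 3 | 2 | 5 | carol | X2 | 3
After SELECT (2 rows):
books.price | parts.owner
1 | eve
3 | carol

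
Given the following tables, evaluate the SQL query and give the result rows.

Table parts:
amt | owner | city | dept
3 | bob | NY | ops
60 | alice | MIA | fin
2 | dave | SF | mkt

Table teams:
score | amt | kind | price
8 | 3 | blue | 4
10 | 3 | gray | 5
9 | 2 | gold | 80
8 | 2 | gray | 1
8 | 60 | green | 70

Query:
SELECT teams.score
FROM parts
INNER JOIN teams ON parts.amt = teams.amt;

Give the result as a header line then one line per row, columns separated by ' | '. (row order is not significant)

After JOIN teams (5 rows):
parts.amt | parts.owner | parts.city | parts.dept | teams.score | teams.amt | teams.kind | teams.price
3 | bob | NY | ops | 8 | 3 | blue | 4
3 | bob | NY | ops | 10 | 3 | gray | 5
60 | alice | MIA | fin | 8 | 60 | green | 70
2 | dave | SF | mkt | 9 | 2 | gold | 80
2 | dave | SF | mkt | 8 | 2 | gray | 1
After SELECT (5 rows):
teams.score
8
10
8
9
8

== RESULT ==
teams.score
8
10
8
9
8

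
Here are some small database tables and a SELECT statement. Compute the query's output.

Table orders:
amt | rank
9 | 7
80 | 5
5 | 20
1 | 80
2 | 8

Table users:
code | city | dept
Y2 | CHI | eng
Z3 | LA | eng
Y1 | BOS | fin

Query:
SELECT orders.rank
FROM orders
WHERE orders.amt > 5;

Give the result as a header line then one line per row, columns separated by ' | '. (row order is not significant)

After WHERE (2 rows):
orders.amt | orders.rank
9 | 7
80 | 5
After SELECT (2 rows):
orders.rank
7
5

== RESULT ==
orders.rank
7
5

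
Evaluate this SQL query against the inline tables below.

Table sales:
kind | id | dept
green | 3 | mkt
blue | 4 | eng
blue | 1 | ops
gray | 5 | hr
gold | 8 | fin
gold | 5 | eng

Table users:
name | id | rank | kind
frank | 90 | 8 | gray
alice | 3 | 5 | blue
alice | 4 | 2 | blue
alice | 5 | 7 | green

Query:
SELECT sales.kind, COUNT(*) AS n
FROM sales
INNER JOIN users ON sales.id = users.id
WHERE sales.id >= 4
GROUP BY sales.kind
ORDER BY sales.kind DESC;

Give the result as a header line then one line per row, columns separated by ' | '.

== RESULT ==
sales.kind | n
gray | 1
gold | 1
blue | 1

Derivation:
After JOIN users (4 rows):
sales.kind | sales.id | sales.dept | users.name | users.id | users.rank | users.kind
green | 3 | mkt | alice | 3 | 5 | blue
blue | 4 | eng | alice | 4 | 2 | blue
gray | 5 | hr | alice | 5 | 7 | green
gold | 5 | eng | alice | 5 | 7 | green
After WHERE (3 rows):
sales.kind | sales.id | sales.dept | users.name | users.id | users.rank | users.kind
blue | 4 | eng | alice | 4 | 2 | blue
gray | 5 | hr | alice | 5 | 7 | green
gold | 5 | eng | alice | 5 | 7 | green
After GROUP BY (3 rows):
sales.kind | n
blue | 1
gray | 1
gold | 1
After ORDER BY (3 rows):
sales.kind | n
gray | 1
gold | 1
blue | 1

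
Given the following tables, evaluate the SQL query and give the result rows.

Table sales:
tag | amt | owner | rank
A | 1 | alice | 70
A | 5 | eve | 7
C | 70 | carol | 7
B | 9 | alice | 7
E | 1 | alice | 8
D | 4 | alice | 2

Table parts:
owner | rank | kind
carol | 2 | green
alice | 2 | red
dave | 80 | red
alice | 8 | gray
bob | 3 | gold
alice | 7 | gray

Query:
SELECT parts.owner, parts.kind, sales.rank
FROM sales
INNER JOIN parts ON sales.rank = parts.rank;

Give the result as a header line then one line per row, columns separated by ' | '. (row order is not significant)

After JOIN parts (6 rows):
sales.tag | sales.amt | sales.owner | sales.rank | parts.owner | parts.rank | parts.kind
A | 5 | eve | 7 | alice | 7 | gray
C | 70 | carol | 7 | alice | 7 | gray
B | 9 | alice | 7 | alice | 7 | gray
E | 1 | alice | 8 | alice | 8 | gray
D | 4 | alice | 2 | carol | 2 | green
D | 4 | alice | 2 | alice | 2 | red
After SELECT (6 rows):
parts.owner | parts.kind | sales.rank
alice | gray | 7
alice | gray | 7
alice | gray | 7
alice | gray | 8
carol | green | 2
alice | red | 2

== RESULT ==
parts.owner | parts.kind | sales.rank
alice | gray | 7
alice | gray | 7
alice | gray | 7
alice | gray | 8
carol | green | 2
alice | red | 2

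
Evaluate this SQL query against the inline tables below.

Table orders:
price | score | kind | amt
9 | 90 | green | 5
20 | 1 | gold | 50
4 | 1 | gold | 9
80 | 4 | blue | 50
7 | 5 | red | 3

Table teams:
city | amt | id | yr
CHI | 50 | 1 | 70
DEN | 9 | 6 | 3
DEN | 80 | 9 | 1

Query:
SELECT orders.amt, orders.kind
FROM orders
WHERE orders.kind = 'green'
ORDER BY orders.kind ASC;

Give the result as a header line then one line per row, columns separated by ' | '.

After WHERE (1 rows):
orders.price | orders.score | orders.kind | orders.amt
9 | 90 | green | 5
After SELECT (1 rows):
orders.amt | orders.kind
5 | green
After ORDER BY (1 rows):
orders.amt | orders.kind
5 | green

== RESULT ==
orders.amt | orders.kind
5 | green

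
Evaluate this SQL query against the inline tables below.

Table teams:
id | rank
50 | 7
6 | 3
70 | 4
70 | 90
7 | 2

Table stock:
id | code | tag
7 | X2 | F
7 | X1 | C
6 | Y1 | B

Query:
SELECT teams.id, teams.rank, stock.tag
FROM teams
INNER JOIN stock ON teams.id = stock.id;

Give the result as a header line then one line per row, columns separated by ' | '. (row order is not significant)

== RESULT ==
teams.id | teams.rank | stock.tag
6 | 3 | B
7 | 2 | F
7 | 2 | C

Derivation:
After JOIN stock (3 rows):
teams.id | teams.rank | stock.id | stock.code | stock.tag
6 | 3 | 6 | Y1 | B
7 | 2 | 7 | X2 | F
7 | 2 | 7 | X1 | C
After SELECT (3 rows):
teams.id | teams.rank | stock.tag
6 | 3 | B
7 | 2 | F
7 | 2 | C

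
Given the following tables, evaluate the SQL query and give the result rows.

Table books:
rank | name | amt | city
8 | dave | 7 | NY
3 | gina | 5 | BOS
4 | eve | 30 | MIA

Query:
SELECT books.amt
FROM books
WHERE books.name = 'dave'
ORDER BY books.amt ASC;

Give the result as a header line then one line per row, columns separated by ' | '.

== RESULT ==
books.amt
7

Derivation:
After WHERE (1 rows):
books.rank | books.name | books.amt | books.city
8 | dave | 7 | NY
After SELECT (1 rows):
books.amt
7
After ORDER BY (1 rows):
books.amt
7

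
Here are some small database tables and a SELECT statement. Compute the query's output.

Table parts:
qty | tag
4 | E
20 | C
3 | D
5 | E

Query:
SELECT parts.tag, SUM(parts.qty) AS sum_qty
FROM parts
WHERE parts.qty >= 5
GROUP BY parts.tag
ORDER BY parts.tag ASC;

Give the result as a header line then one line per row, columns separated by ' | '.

== RESULT ==
parts.tag | sum_qty
C | 20
E | 5

Derivation:
After WHERE (2 rows):
parts.qty | parts.tag
20 | C
5 | E
After GROUP BY (2 rows):
parts.tag | sum_qty
C | 20
E | 5
After ORDER BY (2 rows):
parts.tag | sum_qty
C | 20
E | 5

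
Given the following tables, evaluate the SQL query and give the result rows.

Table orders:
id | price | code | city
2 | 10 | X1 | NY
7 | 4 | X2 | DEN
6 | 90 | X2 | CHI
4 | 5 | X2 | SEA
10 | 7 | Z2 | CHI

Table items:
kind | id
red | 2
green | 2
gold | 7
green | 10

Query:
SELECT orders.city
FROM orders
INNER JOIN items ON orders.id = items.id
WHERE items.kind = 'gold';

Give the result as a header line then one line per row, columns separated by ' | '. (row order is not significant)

After JOIN items (4 rows):
orders.id | orders.price | orders.code | orders.city | items.kind | items.id
2 | 10 | X1 | NY | red | 2
2 | 10 | X1 | NY | green | 2
7 | 4 | X2 | DEN | gold | 7
10 | 7 | Z2 | CHI | green | 10
After WHERE (1 rows):
orders.id | orders.price | orders.code | orders.city | items.kind | items.id
7 | 4 | X2 | DEN | gold | 7
After SELECT (1 rows):
orders.city
DEN

== RESULT ==
orders.city
DEN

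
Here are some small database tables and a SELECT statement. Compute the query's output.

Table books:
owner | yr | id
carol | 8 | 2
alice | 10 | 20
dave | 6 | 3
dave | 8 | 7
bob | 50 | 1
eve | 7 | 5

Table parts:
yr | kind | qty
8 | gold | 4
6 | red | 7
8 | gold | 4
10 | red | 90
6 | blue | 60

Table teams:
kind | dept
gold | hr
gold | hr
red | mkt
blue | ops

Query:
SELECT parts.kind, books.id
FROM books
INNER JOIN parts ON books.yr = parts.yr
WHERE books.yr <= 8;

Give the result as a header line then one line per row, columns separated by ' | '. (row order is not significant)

After JOIN parts (7 rows):
books.owner | books.yr | books.id | parts.yr | parts.kind | parts.qty
carol | 8 | 2 | 8 | gold | 4
carol | 8 | 2 | 8 | gold | 4
alice | 10 | 20 | 10 | red | 90
dave | 6 | 3 | 6 | red | 7
dave | 6 | 3 | 6 | blue | 60
dave | 8 | 7 | 8 | gold | 4
dave | 8 | 7 | 8 | gold | 4
After WHERE (6 rows):
books.owner | books.yr | books.id | parts.yr | parts.kind | parts.qty
carol | 8 | 2 | 8 | gold | 4
carol | 8 | 2 | 8 | gold | 4
dave | 6 | 3 | 6 | red | 7
dave | 6 | 3 | 6 | blue | 60
dave | 8 | 7 | 8 | gold | 4
dave | 8 | 7 | 8 | gold | 4
After SELECT (6 rows):
parts.kind | books.id
gold | 2
gold | 2
red | 3
blue | 3
gold | 7
gold | 7

== RESULT ==
parts.kind | books.id
gold | 2
gold | 2
red | 3
blue | 3
gold | 7
gold | 7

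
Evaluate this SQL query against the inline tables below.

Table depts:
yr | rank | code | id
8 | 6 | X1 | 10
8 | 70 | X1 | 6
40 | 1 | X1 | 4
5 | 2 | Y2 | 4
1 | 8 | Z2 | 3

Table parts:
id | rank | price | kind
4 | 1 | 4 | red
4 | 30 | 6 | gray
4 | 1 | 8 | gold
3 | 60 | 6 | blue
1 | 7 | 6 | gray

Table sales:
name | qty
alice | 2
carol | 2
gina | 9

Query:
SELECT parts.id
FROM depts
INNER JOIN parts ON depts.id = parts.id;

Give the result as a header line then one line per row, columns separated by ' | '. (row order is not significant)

== RESULT ==
parts.id
4
4
4
4
4
4
3

Derivation:
After JOIN parts (7 rows):
depts.yr | depts.rank | depts.code | depts.id | parts.id | parts.rank | parts.price | parts.kind
40 | 1 | X1 | 4 | 4 | 1 | 4 | red
40 | 1 | X1 | 4 | 4 | 30 | 6 | gray
40 | 1 | X1 | 4 | 4 | 1 | 8 | gold
5 | 2 | Y2 | 4 | 4 | 1 | 4 | red
5 | 2 | Y2 | 4 | 4 | 30 | 6 | gray
5 | 2 | Y2 | 4 | 4 | 1 | 8 | gold
1 | 8 | Z2 | 3 | 3 | 60 | 6 | blue
After SELECT (7 rows):
parts.id
4
4
4
4
4
4
3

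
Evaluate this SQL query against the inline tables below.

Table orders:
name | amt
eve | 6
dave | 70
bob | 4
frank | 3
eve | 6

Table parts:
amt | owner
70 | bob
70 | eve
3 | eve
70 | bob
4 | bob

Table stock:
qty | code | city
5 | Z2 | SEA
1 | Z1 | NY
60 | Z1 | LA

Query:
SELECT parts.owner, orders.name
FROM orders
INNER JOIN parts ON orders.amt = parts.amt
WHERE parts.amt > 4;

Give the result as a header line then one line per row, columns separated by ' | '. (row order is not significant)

After JOIN parts (5 rows):
orders.name | orders.amt | parts.amt | parts.owner
dave | 70 | 70 | bob
dave | 70 | 70 | eve
dave | 70 | 70 | bob
bob | 4 | 4 | bob
frank | 3 | 3 | eve
After WHERE (3 rows):
orders.name | orders.amt | parts.amt | parts.owner
dave | 70 | 70 | bob
dave | 70 | 70 | eve
dave | 70 | 70 | bob
After SELECT (3 rows):
parts.owner | orders.name
bob | dave
eve | dave
bob | dave

== RESULT ==
parts.owner | orders.name
bob | dave
eve | dave
bob | dave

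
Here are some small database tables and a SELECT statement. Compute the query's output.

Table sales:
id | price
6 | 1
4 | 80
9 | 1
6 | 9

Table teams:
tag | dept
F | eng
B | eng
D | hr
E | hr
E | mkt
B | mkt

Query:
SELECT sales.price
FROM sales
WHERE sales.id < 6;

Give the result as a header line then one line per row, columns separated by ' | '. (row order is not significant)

== RESULT ==
sales.price
80

Derivation:
After WHERE (1 rows):
sales.id | sales.price
4 | 80
After SELECT (1 rows):
sales.price
80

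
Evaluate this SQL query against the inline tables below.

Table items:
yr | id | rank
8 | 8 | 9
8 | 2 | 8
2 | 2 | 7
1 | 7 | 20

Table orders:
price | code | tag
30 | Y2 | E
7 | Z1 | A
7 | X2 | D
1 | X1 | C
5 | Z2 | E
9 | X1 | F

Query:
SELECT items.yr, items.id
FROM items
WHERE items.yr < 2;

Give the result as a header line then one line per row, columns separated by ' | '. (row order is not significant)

After WHERE (1 rows):
items.yr | items.id | items.rank
1 | 7 | 20
After SELECT (1 rows):
items.yr | items.id
1 | 7

== RESULT ==
items.yr | items.id
1 | 7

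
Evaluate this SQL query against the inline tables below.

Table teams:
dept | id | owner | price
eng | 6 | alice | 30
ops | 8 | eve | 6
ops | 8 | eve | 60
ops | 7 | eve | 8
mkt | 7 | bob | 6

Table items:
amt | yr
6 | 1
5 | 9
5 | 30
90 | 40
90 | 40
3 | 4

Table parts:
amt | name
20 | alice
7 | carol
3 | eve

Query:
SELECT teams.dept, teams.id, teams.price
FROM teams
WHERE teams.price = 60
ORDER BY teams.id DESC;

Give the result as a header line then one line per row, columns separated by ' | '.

== RESULT ==
teams.dept | teams.id | teams.price
ops | 8 | 60

Derivation:
After WHERE (1 rows):
teams.dept | teams.id | teams.owner | teams.price
ops | 8 | eve | 60
After SELECT (1 rows):
teams.dept | teams.id | teams.price
ops | 8 | 60
After ORDER BY (1 rows):
teams.dept | teams.id | teams.price
ops | 8 | 60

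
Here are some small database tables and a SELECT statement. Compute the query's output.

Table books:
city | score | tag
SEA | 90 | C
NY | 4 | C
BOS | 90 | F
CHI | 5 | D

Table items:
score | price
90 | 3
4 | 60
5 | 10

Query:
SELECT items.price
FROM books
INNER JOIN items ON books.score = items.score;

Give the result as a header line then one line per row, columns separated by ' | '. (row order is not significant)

After JOIN items (4 rows):
books.city | books.score | books.tag | items.score | items.price
SEA | 90 | C | 90 | 3
NY | 4 | C | 4 | 60
BOS | 90 | F | 90 | 3
CHI | 5 | D | 5 | 10
After SELECT (4 rows):
items.price
3
60
3
10

== RESULT ==
items.price
3
60
3
10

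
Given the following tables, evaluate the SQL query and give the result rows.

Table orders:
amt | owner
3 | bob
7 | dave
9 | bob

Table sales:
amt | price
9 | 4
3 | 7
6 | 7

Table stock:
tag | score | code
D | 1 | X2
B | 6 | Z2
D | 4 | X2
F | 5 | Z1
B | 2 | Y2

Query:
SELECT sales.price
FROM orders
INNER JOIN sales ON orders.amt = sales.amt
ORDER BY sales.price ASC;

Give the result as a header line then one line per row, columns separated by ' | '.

After JOIN sales (2 rows):
orders.amt | orders.owner | sales.amt | sales.price
3 | bob | 3 | 7
9 | bob | 9 | 4
After SELECT (2 rows):
sales.price
7
4
After ORDER BY (2 rows):
sales.price
4
7

== RESULT ==
sales.price
4
7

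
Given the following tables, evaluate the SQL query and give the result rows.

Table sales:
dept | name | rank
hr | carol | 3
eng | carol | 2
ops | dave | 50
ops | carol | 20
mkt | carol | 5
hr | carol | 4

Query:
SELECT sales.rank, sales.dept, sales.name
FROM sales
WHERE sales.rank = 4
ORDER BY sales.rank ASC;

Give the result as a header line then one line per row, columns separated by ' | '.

After WHERE (1 rows):
sales.dept | sales.name | sales.rank
hr | carol | 4
After SELECT (1 rows):
sales.rank | sales.dept | sales.name
4 | hr | carol
After ORDER BY (1 rows):
sales.rank | sales.dept | sales.name
4 | hr | carol

== RESULT ==
sales.rank | sales.dept | sales.name
4 | hr | carol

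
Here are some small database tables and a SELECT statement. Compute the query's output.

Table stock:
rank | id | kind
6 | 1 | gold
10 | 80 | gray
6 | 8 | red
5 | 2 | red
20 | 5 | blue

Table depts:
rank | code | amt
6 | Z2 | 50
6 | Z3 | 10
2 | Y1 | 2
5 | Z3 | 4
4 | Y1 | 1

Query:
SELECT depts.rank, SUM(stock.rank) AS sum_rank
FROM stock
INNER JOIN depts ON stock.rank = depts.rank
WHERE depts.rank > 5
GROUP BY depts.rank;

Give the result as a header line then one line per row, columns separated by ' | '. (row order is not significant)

== RESULT ==
depts.rank | sum_rank
6 | 24

Derivation:
After JOIN depts (5 rows):
stock.rank | stock.id | stock.kind | depts.rank | depts.code | depts.amt
6 | 1 | gold | 6 | Z2 | 50
6 | 1 | gold | 6 | Z3 | 10
6 | 8 | red | 6 | Z2 | 50
6 | 8 | red | 6 | Z3 | 10
5 | 2 | red | 5 | Z3 | 4
After WHERE (4 rows):
stock.rank | stock.id | stock.kind | depts.rank | depts.code | depts.amt
6 | 1 | gold | 6 | Z2 | 50
6 | 1 | gold | 6 | Z3 | 10
6 | 8 | red | 6 | Z2 | 50
6 | 8 | red | 6 | Z3 | 10
After GROUP BY (1 rows):
depts.rank | sum_rank
6 | 24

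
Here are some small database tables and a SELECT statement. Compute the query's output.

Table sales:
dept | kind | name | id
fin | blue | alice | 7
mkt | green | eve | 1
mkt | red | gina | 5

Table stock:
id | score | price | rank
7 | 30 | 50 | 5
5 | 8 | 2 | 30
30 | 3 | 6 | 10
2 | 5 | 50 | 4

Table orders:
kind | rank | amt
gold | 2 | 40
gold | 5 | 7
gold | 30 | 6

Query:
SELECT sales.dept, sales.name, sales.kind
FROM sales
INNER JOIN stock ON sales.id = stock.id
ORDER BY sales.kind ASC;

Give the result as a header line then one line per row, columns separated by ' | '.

After JOIN stock (2 rows):
sales.dept | sales.kind | sales.name | sales.id | stock.id | stock.score | stock.price | stock.rank
fin | blue | alice | 7 | 7 | 30 | 50 | 5
mkt | red | gina | 5 | 5 | 8 | 2 | 30
After SELECT (2 rows):
sales.dept | sales.name | sales.kind
fin | alice | blue
mkt | gina | red
After ORDER BY (2 rows):
sales.dept | sales.name | sales.kind
fin | alice | blue
mkt | gina | red

== RESULT ==
sales.dept | sales.name | sales.kind
fin | alice | blue
mkt | gina | red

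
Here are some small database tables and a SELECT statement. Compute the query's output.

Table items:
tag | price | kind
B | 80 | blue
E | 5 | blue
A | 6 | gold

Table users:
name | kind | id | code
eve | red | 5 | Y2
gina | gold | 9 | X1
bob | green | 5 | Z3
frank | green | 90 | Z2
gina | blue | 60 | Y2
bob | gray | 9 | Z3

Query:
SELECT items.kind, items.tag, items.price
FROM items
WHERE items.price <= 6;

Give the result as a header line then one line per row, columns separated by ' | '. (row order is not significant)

== RESULT ==
items.kind | items.tag | items.price
blue | E | 5
gold | A | 6

Derivation:
After WHERE (2 rows):
items.tag | items.price | items.kind
E | 5 | blue
A | 6 | gold
After SELECT (2 rows):
items.kind | items.tag | items.price
blue | E | 5
gold | A | 6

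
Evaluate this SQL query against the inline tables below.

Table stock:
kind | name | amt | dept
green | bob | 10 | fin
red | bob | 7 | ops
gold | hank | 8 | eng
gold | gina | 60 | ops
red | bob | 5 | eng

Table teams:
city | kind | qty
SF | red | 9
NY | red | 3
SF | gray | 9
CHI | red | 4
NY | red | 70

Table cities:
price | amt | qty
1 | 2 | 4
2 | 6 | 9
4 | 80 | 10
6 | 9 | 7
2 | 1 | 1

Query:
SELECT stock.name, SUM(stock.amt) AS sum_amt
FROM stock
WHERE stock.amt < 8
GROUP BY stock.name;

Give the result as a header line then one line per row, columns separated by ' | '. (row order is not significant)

== RESULT ==
stock.name | sum_amt
bob | 12

Derivation:
After WHERE (2 rows):
stock.kind | stock.name | stock.amt | stock.dept
red | bob | 7 | ops
red | bob | 5 | eng
After GROUP BY (1 rows):
stock.name | sum_amt
bob | 12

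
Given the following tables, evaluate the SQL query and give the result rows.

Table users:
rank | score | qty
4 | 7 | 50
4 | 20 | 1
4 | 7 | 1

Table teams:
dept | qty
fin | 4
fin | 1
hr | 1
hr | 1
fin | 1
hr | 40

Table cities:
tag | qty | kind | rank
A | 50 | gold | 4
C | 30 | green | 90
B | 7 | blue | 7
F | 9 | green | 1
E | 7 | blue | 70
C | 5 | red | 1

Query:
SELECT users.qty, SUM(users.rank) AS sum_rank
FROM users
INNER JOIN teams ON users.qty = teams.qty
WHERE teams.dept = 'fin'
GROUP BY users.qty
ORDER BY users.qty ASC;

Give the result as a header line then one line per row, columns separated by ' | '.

After JOIN teams (8 rows):
users.rank | users.score | users.qty | teams.dept | teams.qty
4 | 20 | 1 | fin | 1
4 | 20 | 1 | hr | 1
4 | 20 | 1 | hr | 1
4 | 20 | 1 | fin | 1
4 | 7 | 1 | fin | 1
4 | 7 | 1 | hr | 1
4 | 7 | 1 | hr | 1
4 | 7 | 1 | fin | 1
After WHERE (4 rows):
users.rank | users.score | users.qty | teams.dept | teams.qty
4 | 20 | 1 | fin | 1
4 | 20 | 1 | fin | 1
4 | 7 | 1 | fin | 1
4 | 7 | 1 | fin | 1
After GROUP BY (1 rows):
users.qty | sum_rank
1 | 16
After ORDER BY (1 rows):
users.qty | sum_rank
1 | 16

== RESULT ==
users.qty | sum_rank
1 | 16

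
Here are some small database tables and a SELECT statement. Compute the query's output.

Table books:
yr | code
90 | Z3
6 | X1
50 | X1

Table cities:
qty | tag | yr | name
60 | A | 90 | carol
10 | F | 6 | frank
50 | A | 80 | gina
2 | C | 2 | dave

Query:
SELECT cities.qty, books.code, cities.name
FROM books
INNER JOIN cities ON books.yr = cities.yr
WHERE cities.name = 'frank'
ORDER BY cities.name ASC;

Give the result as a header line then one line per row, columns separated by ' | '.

== RESULT ==
cities.qty | books.code | cities.name
10 | X1 | frank

Derivation:
After JOIN cities (2 rows):
books.yr | books.code | cities.qty | cities.tag | cities.yr | cities.name
90 | Z3 | 60 | A | 90 | carol
6 | X1 | 10 | F | 6 | frank
After WHERE (1 rows):
books.yr | books.code | cities.qty | cities.tag | cities.yr | cities.name
6 | X1 | 10 | F | 6 | frank
After SELECT (1 rows):
cities.qty | books.code | cities.name
10 | X1 | frank
After ORDER BY (1 rows):
cities.qty | books.code | cities.name
10 | X1 | frank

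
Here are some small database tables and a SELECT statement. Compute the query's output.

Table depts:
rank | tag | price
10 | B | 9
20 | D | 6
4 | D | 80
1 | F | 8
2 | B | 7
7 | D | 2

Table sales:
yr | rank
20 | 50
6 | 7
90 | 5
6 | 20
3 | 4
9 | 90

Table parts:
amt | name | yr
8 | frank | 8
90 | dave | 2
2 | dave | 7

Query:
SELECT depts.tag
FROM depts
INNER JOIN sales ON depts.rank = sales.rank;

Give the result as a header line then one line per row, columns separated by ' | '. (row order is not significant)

== RESULT ==
depts.tag
D
D
D

Derivation:
After JOIN sales (3 rows):
depts.rank | depts.tag | depts.price | sales.yr | sales.rank
20 | D | 6 | 6 | 20
4 | D | 80 | 3 | 4
7 | D | 2 | 6 | 7
After SELECT (3 rows):
depts.tag
D
D
D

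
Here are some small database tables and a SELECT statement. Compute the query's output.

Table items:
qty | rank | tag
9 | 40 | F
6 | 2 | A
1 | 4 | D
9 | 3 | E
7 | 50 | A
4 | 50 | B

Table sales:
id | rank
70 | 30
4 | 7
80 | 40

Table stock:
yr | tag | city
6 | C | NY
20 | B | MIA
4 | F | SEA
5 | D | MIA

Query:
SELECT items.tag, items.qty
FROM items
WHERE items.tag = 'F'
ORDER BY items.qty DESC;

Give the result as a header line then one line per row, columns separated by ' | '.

== RESULT ==
items.tag | items.qty
F | 9

Derivation:
After WHERE (1 rows):
items.qty | items.rank | items.tag
9 | 40 | F
After SELECT (1 rows):
items.tag | items.qty
F | 9
After ORDER BY (1 rows):
items.tag | items.qty
F | 9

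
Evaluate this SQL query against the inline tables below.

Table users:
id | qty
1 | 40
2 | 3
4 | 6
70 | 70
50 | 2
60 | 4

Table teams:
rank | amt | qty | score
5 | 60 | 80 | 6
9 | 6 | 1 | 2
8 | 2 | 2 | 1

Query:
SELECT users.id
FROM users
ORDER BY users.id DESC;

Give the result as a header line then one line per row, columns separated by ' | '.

== RESULT ==
users.id
70
60
50
4
2
1

Derivation:
After SELECT (6 rows):
users.id
1
2
4
70
50
60
After ORDER BY (6 rows):
users.id
70
60
50
4
2
1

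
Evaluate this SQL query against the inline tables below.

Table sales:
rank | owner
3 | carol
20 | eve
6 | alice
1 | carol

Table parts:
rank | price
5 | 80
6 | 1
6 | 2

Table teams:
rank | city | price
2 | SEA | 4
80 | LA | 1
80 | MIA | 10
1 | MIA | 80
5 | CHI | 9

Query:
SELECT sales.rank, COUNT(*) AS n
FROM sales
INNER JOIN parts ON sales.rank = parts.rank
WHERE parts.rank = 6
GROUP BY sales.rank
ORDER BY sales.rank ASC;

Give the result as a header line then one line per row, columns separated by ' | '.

After JOIN parts (2 rows):
sales.rank | sales.owner | parts.rank | parts.price
6 | alice | 6 | 1
6 | alice | 6 | 2
After WHERE (2 rows):
sales.rank | sales.owner | parts.rank | parts.price
6 | alice | 6 | 1
6 | alice | 6 | 2
After GROUP BY (1 rows):
sales.rank | n
6 | 2
After ORDER BY (1 rows):
sales.rank | n
6 | 2

== RESULT ==
sales.rank | n
6 | 2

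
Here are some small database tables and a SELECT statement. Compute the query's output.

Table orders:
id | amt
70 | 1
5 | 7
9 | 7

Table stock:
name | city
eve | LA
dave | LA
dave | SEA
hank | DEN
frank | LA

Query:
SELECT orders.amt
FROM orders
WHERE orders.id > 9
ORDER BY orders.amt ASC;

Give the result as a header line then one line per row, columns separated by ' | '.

After WHERE (1 rows):
orders.id | orders.amt
70 | 1
After SELECT (1 rows):
orders.amt
1
After ORDER BY (1 rows):
orders.amt
1

== RESULT ==
orders.amt
1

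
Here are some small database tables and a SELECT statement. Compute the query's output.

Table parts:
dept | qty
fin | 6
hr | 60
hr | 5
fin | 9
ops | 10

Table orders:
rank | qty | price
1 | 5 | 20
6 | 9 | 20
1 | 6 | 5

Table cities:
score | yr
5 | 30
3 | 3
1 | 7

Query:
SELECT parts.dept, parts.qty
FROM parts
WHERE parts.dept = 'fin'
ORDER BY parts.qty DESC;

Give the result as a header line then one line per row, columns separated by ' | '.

After WHERE (2 rows):
parts.dept | parts.qty
fin | 6
fin | 9
After SELECT (2 rows):
parts.dept | parts.qty
fin | 6
fin | 9
After ORDER BY (2 rows):
parts.dept | parts.qty
fin | 9
fin | 6

== RESULT ==
parts.dept | parts.qty
fin | 9
fin | 6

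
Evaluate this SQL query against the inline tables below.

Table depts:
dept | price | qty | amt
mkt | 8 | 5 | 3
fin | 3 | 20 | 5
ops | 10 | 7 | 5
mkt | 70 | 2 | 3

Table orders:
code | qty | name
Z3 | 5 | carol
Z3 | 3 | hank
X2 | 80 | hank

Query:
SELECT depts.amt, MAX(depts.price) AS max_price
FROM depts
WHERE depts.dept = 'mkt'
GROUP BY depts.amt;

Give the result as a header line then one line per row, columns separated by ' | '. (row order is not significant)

After WHERE (2 rows):
depts.dept | depts.price | depts.qty | depts.amt
mkt | 8 | 5 | 3
mkt | 70 | 2 | 3
After GROUP BY (1 rows):
depts.amt | max_price
3 | 70

== RESULT ==
depts.amt | max_price
3 | 70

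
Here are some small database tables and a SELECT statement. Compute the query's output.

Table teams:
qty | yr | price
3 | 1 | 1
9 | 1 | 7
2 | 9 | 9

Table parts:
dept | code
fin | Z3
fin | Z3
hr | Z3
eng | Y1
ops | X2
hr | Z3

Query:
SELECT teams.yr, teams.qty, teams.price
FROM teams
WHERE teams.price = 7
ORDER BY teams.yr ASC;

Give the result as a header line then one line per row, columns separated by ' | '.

== RESULT ==
teams.yr | teams.qty | teams.price
1 | 9 | 7

Derivation:
After WHERE (1 rows):
teams.qty | teams.yr | teams.price
9 | 1 | 7
After SELECT (1 rows):
teams.yr | teams.qty | teams.price
1 | 9 | 7
After ORDER BY (1 rows):
teams.yr | teams.qty | teams.price
1 | 9 | 7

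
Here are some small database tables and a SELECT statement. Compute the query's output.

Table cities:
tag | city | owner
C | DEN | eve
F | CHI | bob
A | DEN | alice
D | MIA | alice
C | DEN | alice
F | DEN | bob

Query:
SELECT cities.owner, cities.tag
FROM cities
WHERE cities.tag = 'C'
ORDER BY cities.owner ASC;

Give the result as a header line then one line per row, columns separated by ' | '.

After WHERE (2 rows):
cities.tag | cities.city | cities.owner
C | DEN | eve
C | DEN | alice
After SELECT (2 rows):
cities.owner | cities.tag
eve | C
alice | C
After ORDER BY (2 rows):
cities.owner | cities.tag
alice | C
eve | C

== RESULT ==
cities.owner | cities.tag
alice | C
eve | C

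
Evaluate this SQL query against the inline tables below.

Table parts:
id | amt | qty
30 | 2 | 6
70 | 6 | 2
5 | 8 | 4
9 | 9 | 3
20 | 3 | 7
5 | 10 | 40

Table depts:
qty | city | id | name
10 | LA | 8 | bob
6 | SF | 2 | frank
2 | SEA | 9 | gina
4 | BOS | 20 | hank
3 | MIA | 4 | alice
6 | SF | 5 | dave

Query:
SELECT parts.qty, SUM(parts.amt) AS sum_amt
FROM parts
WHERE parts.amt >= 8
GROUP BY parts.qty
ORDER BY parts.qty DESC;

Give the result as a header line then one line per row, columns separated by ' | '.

== RESULT ==
parts.qty | sum_amt
40 | 10
4 | 8
3 | 9

Derivation:
After WHERE (3 rows):
parts.id | parts.amt | parts.qty
5 | 8 | 4
9 | 9 | 3
5 | 10 | 40
After GROUP BY (3 rows):
parts.qty | sum_amt
4 | 8
3 | 9
40 | 10
After ORDER BY (3 rows):
parts.qty | sum_amt
40 | 10
4 | 8
3 | 9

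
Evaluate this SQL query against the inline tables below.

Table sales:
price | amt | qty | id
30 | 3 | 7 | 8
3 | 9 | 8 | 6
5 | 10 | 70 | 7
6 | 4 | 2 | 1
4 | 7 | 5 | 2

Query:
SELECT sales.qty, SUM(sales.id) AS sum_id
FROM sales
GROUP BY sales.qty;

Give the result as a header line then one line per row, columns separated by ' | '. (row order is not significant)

== RESULT ==
sales.qty | sum_id
7 | 8
8 | 6
70 | 7
2 | 1
5 | 2

Derivation:
After GROUP BY (5 rows):
sales.qty | sum_id
7 | 8
8 | 6
70 | 7
2 | 1
5 | 2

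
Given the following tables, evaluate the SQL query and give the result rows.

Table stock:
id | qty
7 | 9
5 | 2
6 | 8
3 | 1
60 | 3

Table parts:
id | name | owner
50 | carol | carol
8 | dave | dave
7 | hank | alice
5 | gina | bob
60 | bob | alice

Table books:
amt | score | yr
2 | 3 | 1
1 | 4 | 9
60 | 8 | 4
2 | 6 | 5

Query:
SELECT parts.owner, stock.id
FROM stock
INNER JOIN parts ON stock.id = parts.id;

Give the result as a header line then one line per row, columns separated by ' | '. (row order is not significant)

== RESULT ==
parts.owner | stock.id
alice | 7
bob | 5
alice | 60

Derivation:
After JOIN parts (3 rows):
stock.id | stock.qty | parts.id | parts.name | parts.owner
7 | 9 | 7 | hank | alice
5 | 2 | 5 | gina | bob
60 | 3 | 60 | bob | alice
After SELECT (3 rows):
parts.owner | stock.id
alice | 7
bob | 5
alice | 60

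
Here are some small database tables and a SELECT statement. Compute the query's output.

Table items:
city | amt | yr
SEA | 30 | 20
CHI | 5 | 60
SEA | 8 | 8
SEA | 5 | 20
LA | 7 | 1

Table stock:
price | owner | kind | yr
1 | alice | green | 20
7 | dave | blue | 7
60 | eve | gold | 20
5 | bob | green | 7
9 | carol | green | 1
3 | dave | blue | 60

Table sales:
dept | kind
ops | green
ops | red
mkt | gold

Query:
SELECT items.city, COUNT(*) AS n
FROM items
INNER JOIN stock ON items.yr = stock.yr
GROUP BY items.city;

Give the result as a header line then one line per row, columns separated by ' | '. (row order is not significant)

== RESULT ==
items.city | n
SEA | 4
CHI | 1
LA | 1

Derivation:
After JOIN stock (6 rows):
items.city | items.amt | items.yr | stock.price | stock.owner | stock.kind | stock.yr
SEA | 30 | 20 | 1 | alice | green | 20
SEA | 30 | 20 | 60 | eve | gold | 20
CHI | 5 | 60 | 3 | dave | blue | 60
SEA | 5 | 20 | 1 | alice | green | 20
SEA | 5 | 20 | 60 | eve | gold | 20
LA | 7 | 1 | 9 | carol | green | 1
After GROUP BY (3 rows):
items.city | n
SEA | 4
CHI | 1
LA | 1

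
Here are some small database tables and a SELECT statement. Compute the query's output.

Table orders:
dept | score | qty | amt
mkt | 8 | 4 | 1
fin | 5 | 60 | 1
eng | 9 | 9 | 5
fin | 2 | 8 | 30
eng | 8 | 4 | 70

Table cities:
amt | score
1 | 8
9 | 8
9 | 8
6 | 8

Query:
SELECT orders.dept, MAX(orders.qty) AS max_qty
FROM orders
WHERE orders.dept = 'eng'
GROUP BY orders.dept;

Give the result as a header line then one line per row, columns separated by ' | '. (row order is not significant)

After WHERE (2 rows):
orders.dept | orders.score | orders.qty | orders.amt
eng | 9 | 9 | 5
eng | 8 | 4 | 70
After GROUP BY (1 rows):
orders.dept | max_qty
eng | 9

== RESULT ==
orders.dept | max_qty
eng | 9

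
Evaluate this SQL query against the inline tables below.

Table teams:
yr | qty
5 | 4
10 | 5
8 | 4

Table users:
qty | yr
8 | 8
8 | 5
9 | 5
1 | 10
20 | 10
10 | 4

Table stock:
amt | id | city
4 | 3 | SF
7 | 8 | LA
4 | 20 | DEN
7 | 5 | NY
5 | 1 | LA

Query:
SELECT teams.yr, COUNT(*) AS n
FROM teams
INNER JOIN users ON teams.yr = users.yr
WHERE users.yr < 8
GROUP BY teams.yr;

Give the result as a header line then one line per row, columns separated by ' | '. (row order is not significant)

After JOIN users (5 rows):
teams.yr | teams.qty | users.qty | users.yr
5 | 4 | 8 | 5
5 | 4 | 9 | 5
10 | 5 | 1 | 10
10 | 5 | 20 | 10
8 | 4 | 8 | 8
After WHERE (2 rows):
teams.yr | teams.qty | users.qty | users.yr
5 | 4 | 8 | 5
5 | 4 | 9 | 5
After GROUP BY (1 rows):
teams.yr | n
5 | 2

== RESULT ==
teams.yr | n
5 | 2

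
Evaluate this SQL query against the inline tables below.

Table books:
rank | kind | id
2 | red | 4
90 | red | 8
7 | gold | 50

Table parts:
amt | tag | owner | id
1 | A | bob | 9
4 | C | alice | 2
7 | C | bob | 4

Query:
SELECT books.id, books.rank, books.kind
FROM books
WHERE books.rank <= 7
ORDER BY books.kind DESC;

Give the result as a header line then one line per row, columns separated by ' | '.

After WHERE (2 rows):
books.rank | books.kind | books.id
2 | red | 4
7 | gold | 50
After SELECT (2 rows):
books.id | books.rank | books.kind
4 | 2 | red
50 | 7 | gold
After ORDER BY (2 rows):
books.id | books.rank | books.kind
4 | 2 | red
50 | 7 | gold

== RESULT ==
books.id | books.rank | books.kind
4 | 2 | red
50 | 7 | gold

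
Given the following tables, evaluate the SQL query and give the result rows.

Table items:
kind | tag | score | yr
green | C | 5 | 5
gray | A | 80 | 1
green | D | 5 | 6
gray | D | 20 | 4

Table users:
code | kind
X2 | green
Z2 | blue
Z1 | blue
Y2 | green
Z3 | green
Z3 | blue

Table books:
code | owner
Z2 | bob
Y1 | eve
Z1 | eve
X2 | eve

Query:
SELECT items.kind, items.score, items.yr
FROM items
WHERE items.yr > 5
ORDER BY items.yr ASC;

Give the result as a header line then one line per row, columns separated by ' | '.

== RESULT ==
items.kind | items.score | items.yr
green | 5 | 6

Derivation:
After WHERE (1 rows):
items.kind | items.tag | items.score | items.yr
green | D | 5 | 6
After SELECT (1 rows):
items.kind | items.score | items.yr
green | 5 | 6
After ORDER BY (1 rows):
items.kind | items.score | items.yr
green | 5 | 6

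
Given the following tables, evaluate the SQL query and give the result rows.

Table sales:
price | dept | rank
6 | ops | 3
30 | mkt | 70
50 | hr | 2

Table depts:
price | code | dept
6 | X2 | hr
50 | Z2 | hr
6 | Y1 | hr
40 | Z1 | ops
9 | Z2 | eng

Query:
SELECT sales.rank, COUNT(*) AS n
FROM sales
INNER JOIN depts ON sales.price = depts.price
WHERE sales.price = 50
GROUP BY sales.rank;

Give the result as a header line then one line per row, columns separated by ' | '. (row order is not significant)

After JOIN depts (3 rows):
sales.price | sales.dept | sales.rank | depts.price | depts.code | depts.dept
6 | ops | 3 | 6 | X2 | hr
6 | ops | 3 | 6 | Y1 | hr
50 | hr | 2 | 50 | Z2 | hr
After WHERE (1 rows):
sales.price | sales.dept | sales.rank | depts.price | depts.code | depts.dept
50 | hr | 2 | 50 | Z2 | hr
After GROUP BY (1 rows):
sales.rank | n
2 | 1

== RESULT ==
sales.rank | n
2 | 1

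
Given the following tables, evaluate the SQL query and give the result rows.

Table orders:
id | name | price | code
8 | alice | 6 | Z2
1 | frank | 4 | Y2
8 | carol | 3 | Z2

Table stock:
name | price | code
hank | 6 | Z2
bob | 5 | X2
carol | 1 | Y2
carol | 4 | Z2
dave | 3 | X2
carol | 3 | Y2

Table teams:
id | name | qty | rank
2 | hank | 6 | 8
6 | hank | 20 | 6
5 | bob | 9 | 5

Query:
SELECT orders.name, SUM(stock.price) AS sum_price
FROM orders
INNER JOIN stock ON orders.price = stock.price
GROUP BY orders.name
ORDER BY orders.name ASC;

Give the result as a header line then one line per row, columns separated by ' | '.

After JOIN stock (4 rows):
orders.id | orders.name | orders.price | orders.code | stock.name | stock.price | stock.code
8 | alice | 6 | Z2 | hank | 6 | Z2
1 | frank | 4 | Y2 | carol | 4 | Z2
8 | carol | 3 | Z2 | dave | 3 | X2
8 | carol | 3 | Z2 | carol | 3 | Y2
After GROUP BY (3 rows):
orders.name | sum_price
alice | 6
frank | 4
carol | 6
After ORDER BY (3 rows):
orders.name | sum_price
alice | 6
carol | 6
frank | 4

== RESULT ==
orders.name | sum_price
alice | 6
carol | 6
frank | 4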